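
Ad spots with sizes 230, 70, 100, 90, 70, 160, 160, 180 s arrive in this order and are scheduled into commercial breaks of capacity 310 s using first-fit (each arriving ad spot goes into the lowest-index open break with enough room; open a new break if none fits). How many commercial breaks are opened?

  230 → break 1 (new)  [load 230/310]
  70 → break 1  [load 300/310]
  100 → break 2 (new)  [load 100/310]
  90 → break 2  [load 190/310]
  70 → break 2  [load 260/310]
  160 → break 3 (new)  [load 160/310]
  160 → break 4 (new)  [load 160/310]
  180 → break 5 (new)  [load 180/310]
5 commercial breaks opened.

5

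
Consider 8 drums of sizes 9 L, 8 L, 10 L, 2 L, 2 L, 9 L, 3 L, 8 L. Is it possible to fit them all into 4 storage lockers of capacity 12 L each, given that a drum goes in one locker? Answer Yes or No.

Total = 51 L; ⌈51/12⌉ = 5.
At least 5 storage lockers are required, but only 4 are allowed.

No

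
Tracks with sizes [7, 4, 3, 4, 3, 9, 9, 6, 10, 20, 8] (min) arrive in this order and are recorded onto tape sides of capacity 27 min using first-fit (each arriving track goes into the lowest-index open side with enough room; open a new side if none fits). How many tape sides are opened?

  7 → side 1 (new)  [load 7/27]
  4 → side 1  [load 11/27]
  3 → side 1  [load 14/27]
  4 → side 1  [load 18/27]
  3 → side 1  [load 21/27]
  9 → side 2 (new)  [load 9/27]
  9 → side 2  [load 18/27]
  6 → side 1  [load 27/27]
  10 → side 3 (new)  [load 10/27]
  20 → side 4 (new)  [load 20/27]
  8 → side 2  [load 26/27]
4 tape sides opened.

4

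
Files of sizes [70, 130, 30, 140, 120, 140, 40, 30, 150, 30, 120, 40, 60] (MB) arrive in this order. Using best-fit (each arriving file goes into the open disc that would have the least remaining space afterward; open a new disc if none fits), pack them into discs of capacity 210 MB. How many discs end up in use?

6

  70 → disc 1 (new)  [load 70/210]
  130 → disc 1  [load 200/210]
  30 → disc 2 (new)  [load 30/210]
  140 → disc 2  [load 170/210]
  120 → disc 3 (new)  [load 120/210]
  140 → disc 4 (new)  [load 140/210]
  40 → disc 2  [load 210/210]
  30 → disc 4  [load 170/210]
  150 → disc 5 (new)  [load 150/210]
  30 → disc 4  [load 200/210]
  120 → disc 6 (new)  [load 120/210]
  40 → disc 5  [load 190/210]
  60 → disc 3  [load 180/210]
6 discs opened.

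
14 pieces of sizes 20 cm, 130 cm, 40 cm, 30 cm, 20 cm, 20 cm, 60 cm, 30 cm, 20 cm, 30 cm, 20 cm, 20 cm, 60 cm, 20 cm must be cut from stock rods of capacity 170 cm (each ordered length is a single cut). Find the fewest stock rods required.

4

Total = 130 + 60 + 60 + 40 + 30 + 30 + 30 + 20 + 20 + 20 + 20 + 20 + 20 + 20 = 520 cm.
Lower bound: ⌈520/170⌉ = 4 stock rods.
A packing using 4 stock rods:
  stock rod 1: 130 + 40 = 170
  stock rod 2: 60 + 60 + 30 + 20 = 170
  stock rod 3: 30 + 30 + 20 + 20 + 20 + 20 + 20 = 160
  stock rod 4: 20 = 20
This matches the lower bound, so 4 is optimal.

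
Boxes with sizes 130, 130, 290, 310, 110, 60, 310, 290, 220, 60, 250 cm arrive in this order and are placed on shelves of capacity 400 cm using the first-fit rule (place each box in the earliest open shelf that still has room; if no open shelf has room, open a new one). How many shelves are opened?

7

  130 → shelf 1 (new)  [load 130/400]
  130 → shelf 1  [load 260/400]
  290 → shelf 2 (new)  [load 290/400]
  310 → shelf 3 (new)  [load 310/400]
  110 → shelf 1  [load 370/400]
  60 → shelf 2  [load 350/400]
  310 → shelf 4 (new)  [load 310/400]
  290 → shelf 5 (new)  [load 290/400]
  220 → shelf 6 (new)  [load 220/400]
  60 → shelf 3  [load 370/400]
  250 → shelf 7 (new)  [load 250/400]
7 shelves opened.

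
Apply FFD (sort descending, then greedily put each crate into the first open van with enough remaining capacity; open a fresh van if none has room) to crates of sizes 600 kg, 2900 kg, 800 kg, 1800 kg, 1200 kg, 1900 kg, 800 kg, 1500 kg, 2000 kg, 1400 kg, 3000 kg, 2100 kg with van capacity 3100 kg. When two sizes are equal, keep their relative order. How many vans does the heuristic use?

Sorted descending: 3000, 2900, 2100, 2000, 1900, 1800, 1500, 1400, 1200, 800, 800, 600.
  3000 → van 1 (new)  [load 3000/3100]
  2900 → van 2 (new)  [load 2900/3100]
  2100 → van 3 (new)  [load 2100/3100]
  2000 → van 4 (new)  [load 2000/3100]
  1900 → van 5 (new)  [load 1900/3100]
  1800 → van 6 (new)  [load 1800/3100]
  1500 → van 7 (new)  [load 1500/3100]
  1400 → van 7  [load 2900/3100]
  1200 → van 5  [load 3100/3100]
  800 → van 3  [load 2900/3100]
  800 → van 4  [load 2800/3100]
  600 → van 6  [load 2400/3100]
7 vans opened.

7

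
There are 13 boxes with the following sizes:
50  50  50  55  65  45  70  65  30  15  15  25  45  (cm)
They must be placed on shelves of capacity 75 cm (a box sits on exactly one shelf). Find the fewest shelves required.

Total = 70 + 65 + 65 + 55 + 50 + 50 + 50 + 45 + 45 + 30 + 25 + 15 + 15 = 580 cm.
Lower bound: ⌈580/75⌉ = 8 shelves.
Also, 9 boxes each exceed 75/2 cm, and no two of those can share a shelf, so at least 9 shelves are needed.
A packing using 9 shelves:
  shelf 1: 70 = 70
  shelf 2: 65 = 65
  shelf 3: 65 = 65
  shelf 4: 55 + 15 = 70
  shelf 5: 50 + 25 = 75
  shelf 6: 50 + 15 = 65
  shelf 7: 50 = 50
  shelf 8: 45 + 30 = 75
  shelf 9: 45 = 45
This matches the lower bound, so 9 is optimal.

9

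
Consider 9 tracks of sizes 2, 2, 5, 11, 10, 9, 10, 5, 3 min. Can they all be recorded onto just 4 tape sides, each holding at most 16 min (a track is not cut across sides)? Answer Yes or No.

Yes

A valid assignment using 4 tape sides:
  side 1: 11 + 5 = 16
  side 2: 10 + 5 = 15
  side 3: 10 + 3 + 2 = 15
  side 4: 9 + 2 = 11
Every load is within 16 min, so 4 tape sides suffice.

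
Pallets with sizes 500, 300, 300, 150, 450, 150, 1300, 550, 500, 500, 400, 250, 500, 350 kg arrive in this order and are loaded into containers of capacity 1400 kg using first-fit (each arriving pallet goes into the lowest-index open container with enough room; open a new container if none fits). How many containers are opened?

5

  500 → container 1 (new)  [load 500/1400]
  300 → container 1  [load 800/1400]
  300 → container 1  [load 1100/1400]
  150 → container 1  [load 1250/1400]
  450 → container 2 (new)  [load 450/1400]
  150 → container 1  [load 1400/1400]
  1300 → container 3 (new)  [load 1300/1400]
  550 → container 2  [load 1000/1400]
  500 → container 4 (new)  [load 500/1400]
  500 → container 4  [load 1000/1400]
  400 → container 2  [load 1400/1400]
  250 → container 4  [load 1250/1400]
  500 → container 5 (new)  [load 500/1400]
  350 → container 5  [load 850/1400]
5 containers opened.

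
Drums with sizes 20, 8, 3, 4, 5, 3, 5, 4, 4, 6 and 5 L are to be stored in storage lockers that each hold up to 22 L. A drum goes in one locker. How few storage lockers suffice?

Total = 20 + 8 + 6 + 5 + 5 + 5 + 4 + 4 + 4 + 3 + 3 = 67 L.
Lower bound: ⌈67/22⌉ = 4 storage lockers.
A packing using 4 storage lockers:
  locker 1: 20 = 20
  locker 2: 8 + 6 + 5 + 3 = 22
  locker 3: 5 + 5 + 4 + 4 + 4 = 22
  locker 4: 3 = 3
This matches the lower bound, so 4 is optimal.

4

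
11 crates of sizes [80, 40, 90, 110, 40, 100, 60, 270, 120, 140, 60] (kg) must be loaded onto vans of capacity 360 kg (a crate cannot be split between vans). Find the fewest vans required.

Total = 270 + 140 + 120 + 110 + 100 + 90 + 80 + 60 + 60 + 40 + 40 = 1110 kg.
Lower bound: ⌈1110/360⌉ = 4 vans.
A packing using 4 vans:
  van 1: 270 + 90 = 360
  van 2: 140 + 120 + 100 = 360
  van 3: 110 + 80 + 60 + 60 + 40 = 350
  van 4: 40 = 40
This matches the lower bound, so 4 is optimal.

4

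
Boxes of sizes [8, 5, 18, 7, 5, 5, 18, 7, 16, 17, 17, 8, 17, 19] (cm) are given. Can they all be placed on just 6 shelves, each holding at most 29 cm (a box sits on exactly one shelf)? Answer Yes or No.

Total = 167 cm; ⌈167/29⌉ = 6.
7 boxes each exceed half the capacity and cannot share a shelf, forcing at least 7 shelves.
At least 7 shelves are required, but only 6 are allowed.

No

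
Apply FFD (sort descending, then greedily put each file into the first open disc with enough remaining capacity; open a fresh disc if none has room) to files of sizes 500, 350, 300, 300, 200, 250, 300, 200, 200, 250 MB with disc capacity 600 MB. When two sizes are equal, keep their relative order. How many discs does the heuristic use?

5

Sorted descending: 500, 350, 300, 300, 300, 250, 250, 200, 200, 200.
  500 → disc 1 (new)  [load 500/600]
  350 → disc 2 (new)  [load 350/600]
  300 → disc 3 (new)  [load 300/600]
  300 → disc 3  [load 600/600]
  300 → disc 4 (new)  [load 300/600]
  250 → disc 2  [load 600/600]
  250 → disc 4  [load 550/600]
  200 → disc 5 (new)  [load 200/600]
  200 → disc 5  [load 400/600]
  200 → disc 5  [load 600/600]
5 discs opened.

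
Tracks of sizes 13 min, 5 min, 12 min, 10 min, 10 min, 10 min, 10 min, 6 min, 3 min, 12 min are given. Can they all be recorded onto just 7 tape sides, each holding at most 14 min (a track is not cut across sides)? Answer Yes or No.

No

Total = 91 min; ⌈91/14⌉ = 7.
The bound of 7 does not rule out 7, but exhaustive search shows no assignment into 7 tape sides of capacity 14 min exists — the minimum is 8.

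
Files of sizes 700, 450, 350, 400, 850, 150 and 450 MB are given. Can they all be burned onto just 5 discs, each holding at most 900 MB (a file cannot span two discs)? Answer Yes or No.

Yes

A valid assignment using 4 discs:
  disc 1: 850 = 850
  disc 2: 700 + 150 = 850
  disc 3: 450 + 450 = 900
  disc 4: 400 + 350 = 750
That uses only 4 ≤ 5, so 5 discs are enough.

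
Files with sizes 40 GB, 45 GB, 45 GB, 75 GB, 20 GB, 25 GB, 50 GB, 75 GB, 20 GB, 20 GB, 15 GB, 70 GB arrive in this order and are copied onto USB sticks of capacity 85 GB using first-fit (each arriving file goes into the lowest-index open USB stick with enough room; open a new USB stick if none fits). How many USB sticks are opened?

7

  40 → USB stick 1 (new)  [load 40/85]
  45 → USB stick 1  [load 85/85]
  45 → USB stick 2 (new)  [load 45/85]
  75 → USB stick 3 (new)  [load 75/85]
  20 → USB stick 2  [load 65/85]
  25 → USB stick 4 (new)  [load 25/85]
  50 → USB stick 4  [load 75/85]
  75 → USB stick 5 (new)  [load 75/85]
  20 → USB stick 2  [load 85/85]
  20 → USB stick 6 (new)  [load 20/85]
  15 → USB stick 6  [load 35/85]
  70 → USB stick 7 (new)  [load 70/85]
7 USB sticks opened.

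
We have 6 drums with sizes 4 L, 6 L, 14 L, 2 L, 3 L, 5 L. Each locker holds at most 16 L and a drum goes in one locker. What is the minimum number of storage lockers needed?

3

Total = 14 + 6 + 5 + 4 + 3 + 2 = 34 L.
Lower bound: ⌈34/16⌉ = 3 storage lockers.
A packing using 3 storage lockers:
  locker 1: 14 + 2 = 16
  locker 2: 6 + 5 + 4 = 15
  locker 3: 3 = 3
This matches the lower bound, so 3 is optimal.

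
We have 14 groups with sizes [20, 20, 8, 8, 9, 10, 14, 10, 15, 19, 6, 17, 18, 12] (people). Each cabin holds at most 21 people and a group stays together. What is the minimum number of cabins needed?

10

Total = 20 + 20 + 19 + 18 + 17 + 15 + 14 + 12 + 10 + 10 + 9 + 8 + 8 + 6 = 186 people.
Lower bound: ⌈186/21⌉ = 9 cabins.
A packing using 10 cabins:
  cabin 1: 20 = 20
  cabin 2: 20 = 20
  cabin 3: 19 = 19
  cabin 4: 18 = 18
  cabin 5: 17 = 17
  cabin 6: 15 + 6 = 21
  cabin 7: 14 = 14
  cabin 8: 12 + 9 = 21
  cabin 9: 10 + 10 = 20
  cabin 10: 8 + 8 = 16
No arrangement into 9 cabins stays within capacity, so 10 is optimal.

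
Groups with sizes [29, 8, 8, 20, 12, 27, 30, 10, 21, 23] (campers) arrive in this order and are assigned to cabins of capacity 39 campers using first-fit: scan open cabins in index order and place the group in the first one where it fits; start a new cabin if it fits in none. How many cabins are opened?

6

  29 → cabin 1 (new)  [load 29/39]
  8 → cabin 1  [load 37/39]
  8 → cabin 2 (new)  [load 8/39]
  20 → cabin 2  [load 28/39]
  12 → cabin 3 (new)  [load 12/39]
  27 → cabin 3  [load 39/39]
  30 → cabin 4 (new)  [load 30/39]
  10 → cabin 2  [load 38/39]
  21 → cabin 5 (new)  [load 21/39]
  23 → cabin 6 (new)  [load 23/39]
6 cabins opened.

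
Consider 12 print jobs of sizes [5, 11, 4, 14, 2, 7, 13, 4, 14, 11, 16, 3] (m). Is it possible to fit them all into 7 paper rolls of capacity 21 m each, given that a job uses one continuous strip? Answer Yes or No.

Yes

A valid assignment using 6 paper rolls:
  roll 1: 16 + 5 = 21
  roll 2: 14 + 7 = 21
  roll 3: 14 + 4 + 3 = 21
  roll 4: 13 + 4 + 2 = 19
  roll 5: 11 = 11
  roll 6: 11 = 11
That uses only 6 ≤ 7, so 7 paper rolls are enough.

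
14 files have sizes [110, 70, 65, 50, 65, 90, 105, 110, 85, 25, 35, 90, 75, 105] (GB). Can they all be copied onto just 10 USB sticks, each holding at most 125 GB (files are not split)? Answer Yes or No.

No

Total = 1080 GB; ⌈1080/125⌉ = 9.
11 files each exceed half the capacity and cannot share a USB stick, forcing at least 11 USB sticks.
At least 11 USB sticks are required, but only 10 are allowed.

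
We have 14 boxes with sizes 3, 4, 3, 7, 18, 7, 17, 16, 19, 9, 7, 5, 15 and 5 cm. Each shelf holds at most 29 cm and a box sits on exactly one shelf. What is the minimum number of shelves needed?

5

Total = 19 + 18 + 17 + 16 + 15 + 9 + 7 + 7 + 7 + 5 + 5 + 4 + 3 + 3 = 135 cm.
Lower bound: ⌈135/29⌉ = 5 shelves.
A packing using 5 shelves:
  shelf 1: 19 + 9 = 28
  shelf 2: 18 + 7 + 4 = 29
  shelf 3: 17 + 7 + 5 = 29
  shelf 4: 16 + 7 + 5 = 28
  shelf 5: 15 + 3 + 3 = 21
This matches the lower bound, so 5 is optimal.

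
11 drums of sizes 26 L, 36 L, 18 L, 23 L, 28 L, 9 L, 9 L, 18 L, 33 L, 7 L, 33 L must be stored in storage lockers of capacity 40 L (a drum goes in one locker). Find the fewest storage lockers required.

7

Total = 36 + 33 + 33 + 28 + 26 + 23 + 18 + 18 + 9 + 9 + 7 = 240 L.
Lower bound: ⌈240/40⌉ = 6 storage lockers.
A packing using 7 storage lockers:
  locker 1: 36 = 36
  locker 2: 33 + 7 = 40
  locker 3: 33 = 33
  locker 4: 28 + 9 = 37
  locker 5: 26 + 9 = 35
  locker 6: 23 = 23
  locker 7: 18 + 18 = 36
No arrangement into 6 storage lockers stays within capacity, so 7 is optimal.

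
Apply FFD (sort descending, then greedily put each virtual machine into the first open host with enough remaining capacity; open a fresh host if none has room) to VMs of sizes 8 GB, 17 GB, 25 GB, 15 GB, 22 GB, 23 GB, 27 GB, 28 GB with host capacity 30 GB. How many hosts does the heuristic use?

Sorted descending: 28, 27, 25, 23, 22, 17, 15, 8.
  28 → host 1 (new)  [load 28/30]
  27 → host 2 (new)  [load 27/30]
  25 → host 3 (new)  [load 25/30]
  23 → host 4 (new)  [load 23/30]
  22 → host 5 (new)  [load 22/30]
  17 → host 6 (new)  [load 17/30]
  15 → host 7 (new)  [load 15/30]
  8 → host 5  [load 30/30]
7 hosts opened.

7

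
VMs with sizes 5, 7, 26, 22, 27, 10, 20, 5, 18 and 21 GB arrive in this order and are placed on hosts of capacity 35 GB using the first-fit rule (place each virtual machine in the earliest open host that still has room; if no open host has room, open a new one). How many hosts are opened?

6

  5 → host 1 (new)  [load 5/35]
  7 → host 1  [load 12/35]
  26 → host 2 (new)  [load 26/35]
  22 → host 1  [load 34/35]
  27 → host 3 (new)  [load 27/35]
  10 → host 4 (new)  [load 10/35]
  20 → host 4  [load 30/35]
  5 → host 2  [load 31/35]
  18 → host 5 (new)  [load 18/35]
  21 → host 6 (new)  [load 21/35]
6 hosts opened.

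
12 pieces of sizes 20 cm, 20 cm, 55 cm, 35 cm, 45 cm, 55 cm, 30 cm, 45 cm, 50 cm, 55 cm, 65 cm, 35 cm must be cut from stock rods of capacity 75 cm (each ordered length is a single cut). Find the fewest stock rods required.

8

Total = 65 + 55 + 55 + 55 + 50 + 45 + 45 + 35 + 35 + 30 + 20 + 20 = 510 cm.
Lower bound: ⌈510/75⌉ = 7 stock rods.
A packing using 8 stock rods:
  stock rod 1: 65 = 65
  stock rod 2: 55 + 20 = 75
  stock rod 3: 55 + 20 = 75
  stock rod 4: 55 = 55
  stock rod 5: 50 = 50
  stock rod 6: 45 + 30 = 75
  stock rod 7: 45 = 45
  stock rod 8: 35 + 35 = 70
No arrangement into 7 stock rods stays within capacity, so 8 is optimal.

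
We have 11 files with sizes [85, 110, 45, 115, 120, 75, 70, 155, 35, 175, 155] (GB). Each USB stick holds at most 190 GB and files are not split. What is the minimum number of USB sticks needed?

Total = 175 + 155 + 155 + 120 + 115 + 110 + 85 + 75 + 70 + 45 + 35 = 1140 GB.
Lower bound: ⌈1140/190⌉ = 6 USB sticks.
A packing using 7 USB sticks:
  USB stick 1: 175 = 175
  USB stick 2: 155 + 35 = 190
  USB stick 3: 155 = 155
  USB stick 4: 120 + 70 = 190
  USB stick 5: 115 + 75 = 190
  USB stick 6: 110 + 45 = 155
  USB stick 7: 85 = 85
No arrangement into 6 USB sticks stays within capacity, so 7 is optimal.

7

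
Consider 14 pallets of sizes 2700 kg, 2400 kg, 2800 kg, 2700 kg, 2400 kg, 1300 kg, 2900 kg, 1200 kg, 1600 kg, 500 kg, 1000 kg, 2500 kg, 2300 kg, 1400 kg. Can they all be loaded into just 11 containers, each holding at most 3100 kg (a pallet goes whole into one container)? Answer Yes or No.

Yes

A valid assignment using 11 containers:
  container 1: 2900 = 2900
  container 2: 2800 = 2800
  container 3: 2700 = 2700
  container 4: 2700 = 2700
  container 5: 2500 + 500 = 3000
  container 6: 2400 = 2400
  container 7: 2400 = 2400
  container 8: 2300 = 2300
  container 9: 1600 + 1400 = 3000
  container 10: 1300 + 1200 = 2500
  container 11: 1000 = 1000
Every load is within 3100 kg, so 11 containers suffice.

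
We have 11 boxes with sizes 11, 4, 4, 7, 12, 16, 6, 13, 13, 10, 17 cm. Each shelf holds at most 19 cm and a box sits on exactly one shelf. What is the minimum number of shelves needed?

Total = 17 + 16 + 13 + 13 + 12 + 11 + 10 + 7 + 6 + 4 + 4 = 113 cm.
Lower bound: ⌈113/19⌉ = 6 shelves.
Also, 7 boxes each exceed 19/2 cm, and no two of those can share a shelf, so at least 7 shelves are needed.
A packing using 7 shelves:
  shelf 1: 17 = 17
  shelf 2: 16 = 16
  shelf 3: 13 + 6 = 19
  shelf 4: 13 + 4 = 17
  shelf 5: 12 + 7 = 19
  shelf 6: 11 + 4 = 15
  shelf 7: 10 = 10
This matches the lower bound, so 7 is optimal.

7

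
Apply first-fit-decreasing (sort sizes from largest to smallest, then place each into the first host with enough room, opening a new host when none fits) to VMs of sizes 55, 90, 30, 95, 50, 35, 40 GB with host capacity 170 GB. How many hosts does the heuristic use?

3

Sorted descending: 95, 90, 55, 50, 40, 35, 30.
  95 → host 1 (new)  [load 95/170]
  90 → host 2 (new)  [load 90/170]
  55 → host 1  [load 150/170]
  50 → host 2  [load 140/170]
  40 → host 3 (new)  [load 40/170]
  35 → host 3  [load 75/170]
  30 → host 2  [load 170/170]
3 hosts opened.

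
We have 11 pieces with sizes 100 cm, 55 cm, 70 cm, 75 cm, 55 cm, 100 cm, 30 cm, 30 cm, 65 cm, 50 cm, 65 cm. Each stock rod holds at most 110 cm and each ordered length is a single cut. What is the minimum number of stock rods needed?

Total = 100 + 100 + 75 + 70 + 65 + 65 + 55 + 55 + 50 + 30 + 30 = 695 cm.
Lower bound: ⌈695/110⌉ = 7 stock rods.
A packing using 8 stock rods:
  stock rod 1: 100 = 100
  stock rod 2: 100 = 100
  stock rod 3: 75 + 30 = 105
  stock rod 4: 70 + 30 = 100
  stock rod 5: 65 = 65
  stock rod 6: 65 = 65
  stock rod 7: 55 + 55 = 110
  stock rod 8: 50 = 50
No arrangement into 7 stock rods stays within capacity, so 8 is optimal.

8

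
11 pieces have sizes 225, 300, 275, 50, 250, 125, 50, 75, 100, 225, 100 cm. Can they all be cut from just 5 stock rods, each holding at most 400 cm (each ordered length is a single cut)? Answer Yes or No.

Yes

A valid assignment using 5 stock rods:
  stock rod 1: 300 + 100 = 400
  stock rod 2: 275 + 125 = 400
  stock rod 3: 250 + 100 + 50 = 400
  stock rod 4: 225 + 75 + 50 = 350
  stock rod 5: 225 = 225
Every load is within 400 cm, so 5 stock rods suffice.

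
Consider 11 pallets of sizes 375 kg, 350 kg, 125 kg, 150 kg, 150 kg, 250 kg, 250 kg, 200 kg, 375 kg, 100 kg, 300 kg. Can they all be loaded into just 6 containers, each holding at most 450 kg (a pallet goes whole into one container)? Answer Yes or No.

Total = 2625 kg; ⌈2625/450⌉ = 6.
The bound of 6 does not rule out 6, but exhaustive search shows no assignment into 6 containers of capacity 450 kg exists — the minimum is 7.

No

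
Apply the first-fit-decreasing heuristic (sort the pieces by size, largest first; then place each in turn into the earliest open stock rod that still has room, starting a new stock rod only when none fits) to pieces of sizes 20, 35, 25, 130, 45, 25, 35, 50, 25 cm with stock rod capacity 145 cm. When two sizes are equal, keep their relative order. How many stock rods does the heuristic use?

3

Sorted descending: 130, 50, 45, 35, 35, 25, 25, 25, 20.
  130 → stock rod 1 (new)  [load 130/145]
  50 → stock rod 2 (new)  [load 50/145]
  45 → stock rod 2  [load 95/145]
  35 → stock rod 2  [load 130/145]
  35 → stock rod 3 (new)  [load 35/145]
  25 → stock rod 3  [load 60/145]
  25 → stock rod 3  [load 85/145]
  25 → stock rod 3  [load 110/145]
  20 → stock rod 3  [load 130/145]
3 stock rods opened.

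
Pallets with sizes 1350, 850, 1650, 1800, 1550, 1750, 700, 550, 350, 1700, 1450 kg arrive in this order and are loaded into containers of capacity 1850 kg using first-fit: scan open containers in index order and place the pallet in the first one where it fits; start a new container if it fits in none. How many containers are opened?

9

  1350 → container 1 (new)  [load 1350/1850]
  850 → container 2 (new)  [load 850/1850]
  1650 → container 3 (new)  [load 1650/1850]
  1800 → container 4 (new)  [load 1800/1850]
  1550 → container 5 (new)  [load 1550/1850]
  1750 → container 6 (new)  [load 1750/1850]
  700 → container 2  [load 1550/1850]
  550 → container 7 (new)  [load 550/1850]
  350 → container 1  [load 1700/1850]
  1700 → container 8 (new)  [load 1700/1850]
  1450 → container 9 (new)  [load 1450/1850]
9 containers opened.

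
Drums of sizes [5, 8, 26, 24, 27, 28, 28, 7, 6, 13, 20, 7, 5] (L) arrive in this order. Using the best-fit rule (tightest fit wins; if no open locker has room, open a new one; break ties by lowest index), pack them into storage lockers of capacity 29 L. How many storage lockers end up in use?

8

  5 → locker 1 (new)  [load 5/29]
  8 → locker 1  [load 13/29]
  26 → locker 2 (new)  [load 26/29]
  24 → locker 3 (new)  [load 24/29]
  27 → locker 4 (new)  [load 27/29]
  28 → locker 5 (new)  [load 28/29]
  28 → locker 6 (new)  [load 28/29]
  7 → locker 1  [load 20/29]
  6 → locker 1  [load 26/29]
  13 → locker 7 (new)  [load 13/29]
  20 → locker 8 (new)  [load 20/29]
  7 → locker 8  [load 27/29]
  5 → locker 3  [load 29/29]
8 storage lockers opened.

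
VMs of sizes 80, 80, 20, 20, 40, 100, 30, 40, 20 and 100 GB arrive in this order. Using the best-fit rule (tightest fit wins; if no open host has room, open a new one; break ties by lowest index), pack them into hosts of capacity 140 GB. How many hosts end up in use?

4

  80 → host 1 (new)  [load 80/140]
  80 → host 2 (new)  [load 80/140]
  20 → host 1  [load 100/140]
  20 → host 1  [load 120/140]
  40 → host 2  [load 120/140]
  100 → host 3 (new)  [load 100/140]
  30 → host 3  [load 130/140]
  40 → host 4 (new)  [load 40/140]
  20 → host 1  [load 140/140]
  100 → host 4  [load 140/140]
4 hosts opened.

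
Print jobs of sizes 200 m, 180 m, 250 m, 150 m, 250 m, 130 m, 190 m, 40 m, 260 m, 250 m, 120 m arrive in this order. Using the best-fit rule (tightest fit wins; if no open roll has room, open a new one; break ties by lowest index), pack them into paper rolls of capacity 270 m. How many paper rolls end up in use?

  200 → roll 1 (new)  [load 200/270]
  180 → roll 2 (new)  [load 180/270]
  250 → roll 3 (new)  [load 250/270]
  150 → roll 4 (new)  [load 150/270]
  250 → roll 5 (new)  [load 250/270]
  130 → roll 6 (new)  [load 130/270]
  190 → roll 7 (new)  [load 190/270]
  40 → roll 1  [load 240/270]
  260 → roll 8 (new)  [load 260/270]
  250 → roll 9 (new)  [load 250/270]
  120 → roll 4  [load 270/270]
9 paper rolls opened.

9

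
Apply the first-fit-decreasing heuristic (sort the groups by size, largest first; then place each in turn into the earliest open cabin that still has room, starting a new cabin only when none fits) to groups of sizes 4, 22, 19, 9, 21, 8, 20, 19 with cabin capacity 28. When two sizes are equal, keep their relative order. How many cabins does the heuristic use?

5

Sorted descending: 22, 21, 20, 19, 19, 9, 8, 4.
  22 → cabin 1 (new)  [load 22/28]
  21 → cabin 2 (new)  [load 21/28]
  20 → cabin 3 (new)  [load 20/28]
  19 → cabin 4 (new)  [load 19/28]
  19 → cabin 5 (new)  [load 19/28]
  9 → cabin 4  [load 28/28]
  8 → cabin 3  [load 28/28]
  4 → cabin 1  [load 26/28]
5 cabins opened.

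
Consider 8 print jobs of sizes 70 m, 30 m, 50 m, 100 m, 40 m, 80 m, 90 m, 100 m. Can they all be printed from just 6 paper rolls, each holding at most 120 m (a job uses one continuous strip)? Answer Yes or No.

Yes

A valid assignment using 5 paper rolls:
  roll 1: 100 = 100
  roll 2: 100 = 100
  roll 3: 90 + 30 = 120
  roll 4: 80 + 40 = 120
  roll 5: 70 + 50 = 120
That uses only 5 ≤ 6, so 6 paper rolls are enough.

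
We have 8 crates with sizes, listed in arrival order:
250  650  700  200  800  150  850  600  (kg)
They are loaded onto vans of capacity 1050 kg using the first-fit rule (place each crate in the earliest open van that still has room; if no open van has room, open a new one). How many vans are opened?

5

  250 → van 1 (new)  [load 250/1050]
  650 → van 1  [load 900/1050]
  700 → van 2 (new)  [load 700/1050]
  200 → van 2  [load 900/1050]
  800 → van 3 (new)  [load 800/1050]
  150 → van 1  [load 1050/1050]
  850 → van 4 (new)  [load 850/1050]
  600 → van 5 (new)  [load 600/1050]
5 vans opened.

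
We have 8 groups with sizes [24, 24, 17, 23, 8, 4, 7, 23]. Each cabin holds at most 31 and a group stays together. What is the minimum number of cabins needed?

Total = 24 + 24 + 23 + 23 + 17 + 8 + 7 + 4 = 130.
Lower bound: ⌈130/31⌉ = 5 cabins.
A packing using 5 cabins:
  cabin 1: 24 + 7 = 31
  cabin 2: 24 + 4 = 28
  cabin 3: 23 + 8 = 31
  cabin 4: 23 = 23
  cabin 5: 17 = 17
This matches the lower bound, so 5 is optimal.

5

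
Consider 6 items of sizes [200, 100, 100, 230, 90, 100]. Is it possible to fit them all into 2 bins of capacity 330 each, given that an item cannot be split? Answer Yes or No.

Total = 820; ⌈820/330⌉ = 3.
At least 3 bins are required, but only 2 are allowed.

No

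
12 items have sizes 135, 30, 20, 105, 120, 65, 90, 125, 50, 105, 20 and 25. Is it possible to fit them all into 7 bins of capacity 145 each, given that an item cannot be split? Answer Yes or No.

A valid assignment using 7 bins:
  bin 1: 135 = 135
  bin 2: 125 + 20 = 145
  bin 3: 120 + 25 = 145
  bin 4: 105 + 30 = 135
  bin 5: 105 + 20 = 125
  bin 6: 90 + 50 = 140
  bin 7: 65 = 65
Every load is within 145, so 7 bins suffice.

Yes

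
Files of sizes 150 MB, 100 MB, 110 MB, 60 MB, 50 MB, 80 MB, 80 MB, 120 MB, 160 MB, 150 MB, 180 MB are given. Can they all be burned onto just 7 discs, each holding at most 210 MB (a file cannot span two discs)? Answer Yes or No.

Yes

A valid assignment using 7 discs:
  disc 1: 180 = 180
  disc 2: 160 + 50 = 210
  disc 3: 150 + 60 = 210
  disc 4: 150 = 150
  disc 5: 120 + 80 = 200
  disc 6: 110 + 100 = 210
  disc 7: 80 = 80
Every load is within 210 MB, so 7 discs suffice.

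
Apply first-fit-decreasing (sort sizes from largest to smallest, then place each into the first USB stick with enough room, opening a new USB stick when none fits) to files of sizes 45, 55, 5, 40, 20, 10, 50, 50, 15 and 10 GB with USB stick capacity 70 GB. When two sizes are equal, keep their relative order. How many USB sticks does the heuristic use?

5

Sorted descending: 55, 50, 50, 45, 40, 20, 15, 10, 10, 5.
  55 → USB stick 1 (new)  [load 55/70]
  50 → USB stick 2 (new)  [load 50/70]
  50 → USB stick 3 (new)  [load 50/70]
  45 → USB stick 4 (new)  [load 45/70]
  40 → USB stick 5 (new)  [load 40/70]
  20 → USB stick 2  [load 70/70]
  15 → USB stick 1  [load 70/70]
  10 → USB stick 3  [load 60/70]
  10 → USB stick 3  [load 70/70]
  5 → USB stick 4  [load 50/70]
5 USB sticks opened.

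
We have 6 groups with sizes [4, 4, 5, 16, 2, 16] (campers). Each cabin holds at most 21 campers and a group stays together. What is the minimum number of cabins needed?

3

Total = 16 + 16 + 5 + 4 + 4 + 2 = 47 campers.
Lower bound: ⌈47/21⌉ = 3 cabins.
A packing using 3 cabins:
  cabin 1: 16 + 5 = 21
  cabin 2: 16 + 4 = 20
  cabin 3: 4 + 2 = 6
This matches the lower bound, so 3 is optimal.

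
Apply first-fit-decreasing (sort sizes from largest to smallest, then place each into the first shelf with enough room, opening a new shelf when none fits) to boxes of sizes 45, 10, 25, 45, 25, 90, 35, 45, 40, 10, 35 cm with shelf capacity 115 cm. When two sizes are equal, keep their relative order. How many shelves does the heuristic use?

Sorted descending: 90, 45, 45, 45, 40, 35, 35, 25, 25, 10, 10.
  90 → shelf 1 (new)  [load 90/115]
  45 → shelf 2 (new)  [load 45/115]
  45 → shelf 2  [load 90/115]
  45 → shelf 3 (new)  [load 45/115]
  40 → shelf 3  [load 85/115]
  35 → shelf 4 (new)  [load 35/115]
  35 → shelf 4  [load 70/115]
  25 → shelf 1  [load 115/115]
  25 → shelf 2  [load 115/115]
  10 → shelf 3  [load 95/115]
  10 → shelf 3  [load 105/115]
4 shelves opened.

4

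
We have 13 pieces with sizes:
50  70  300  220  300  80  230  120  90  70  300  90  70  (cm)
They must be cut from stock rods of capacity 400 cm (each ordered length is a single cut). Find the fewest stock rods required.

6

Total = 300 + 300 + 300 + 230 + 220 + 120 + 90 + 90 + 80 + 70 + 70 + 70 + 50 = 1990 cm.
Lower bound: ⌈1990/400⌉ = 5 stock rods.
A packing using 6 stock rods:
  stock rod 1: 300 + 90 = 390
  stock rod 2: 300 + 90 = 390
  stock rod 3: 300 + 80 = 380
  stock rod 4: 230 + 120 + 50 = 400
  stock rod 5: 220 + 70 + 70 = 360
  stock rod 6: 70 = 70
No arrangement into 5 stock rods stays within capacity, so 6 is optimal.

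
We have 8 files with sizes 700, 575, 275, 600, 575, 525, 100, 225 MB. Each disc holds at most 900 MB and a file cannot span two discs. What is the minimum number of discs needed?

Total = 700 + 600 + 575 + 575 + 525 + 275 + 225 + 100 = 3575 MB.
Lower bound: ⌈3575/900⌉ = 4 discs.
Also, 5 files each exceed 450 MB, and no two of those can share a disc, so at least 5 discs are needed.
A packing using 5 discs:
  disc 1: 700 + 100 = 800
  disc 2: 600 + 275 = 875
  disc 3: 575 + 225 = 800
  disc 4: 575 = 575
  disc 5: 525 = 525
This matches the lower bound, so 5 is optimal.

5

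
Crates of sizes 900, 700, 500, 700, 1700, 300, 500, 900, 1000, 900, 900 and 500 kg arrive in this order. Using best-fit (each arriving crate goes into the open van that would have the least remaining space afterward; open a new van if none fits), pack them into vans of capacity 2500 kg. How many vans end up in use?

4

  900 → van 1 (new)  [load 900/2500]
  700 → van 1  [load 1600/2500]
  500 → van 1  [load 2100/2500]
  700 → van 2 (new)  [load 700/2500]
  1700 → van 2  [load 2400/2500]
  300 → van 1  [load 2400/2500]
  500 → van 3 (new)  [load 500/2500]
  900 → van 3  [load 1400/2500]
  1000 → van 3  [load 2400/2500]
  900 → van 4 (new)  [load 900/2500]
  900 → van 4  [load 1800/2500]
  500 → van 4  [load 2300/2500]
4 vans opened.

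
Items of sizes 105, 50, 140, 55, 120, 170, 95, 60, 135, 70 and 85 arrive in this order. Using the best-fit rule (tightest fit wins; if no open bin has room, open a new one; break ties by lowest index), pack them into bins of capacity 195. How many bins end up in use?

  105 → bin 1 (new)  [load 105/195]
  50 → bin 1  [load 155/195]
  140 → bin 2 (new)  [load 140/195]
  55 → bin 2  [load 195/195]
  120 → bin 3 (new)  [load 120/195]
  170 → bin 4 (new)  [load 170/195]
  95 → bin 5 (new)  [load 95/195]
  60 → bin 3  [load 180/195]
  135 → bin 6 (new)  [load 135/195]
  70 → bin 5  [load 165/195]
  85 → bin 7 (new)  [load 85/195]
7 bins opened.

7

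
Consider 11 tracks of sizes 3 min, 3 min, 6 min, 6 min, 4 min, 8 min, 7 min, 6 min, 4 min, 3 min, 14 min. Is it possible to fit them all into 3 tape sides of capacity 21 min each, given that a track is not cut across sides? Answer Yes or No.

No

Total = 64 min; ⌈64/21⌉ = 4.
At least 4 tape sides are required, but only 3 are allowed.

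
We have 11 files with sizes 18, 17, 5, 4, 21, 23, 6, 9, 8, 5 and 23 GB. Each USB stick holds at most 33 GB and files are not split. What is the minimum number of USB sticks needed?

5

Total = 23 + 23 + 21 + 18 + 17 + 9 + 8 + 6 + 5 + 5 + 4 = 139 GB.
Lower bound: ⌈139/33⌉ = 5 USB sticks.
A packing using 5 USB sticks:
  USB stick 1: 23 + 9 = 32
  USB stick 2: 23 + 8 = 31
  USB stick 3: 21 + 6 + 5 = 32
  USB stick 4: 18 + 5 + 4 = 27
  USB stick 5: 17 = 17
This matches the lower bound, so 5 is optimal.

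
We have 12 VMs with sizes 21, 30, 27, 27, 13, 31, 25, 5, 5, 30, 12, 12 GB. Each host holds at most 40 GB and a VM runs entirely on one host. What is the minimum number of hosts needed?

7

Total = 31 + 30 + 30 + 27 + 27 + 25 + 21 + 13 + 12 + 12 + 5 + 5 = 238 GB.
Lower bound: ⌈238/40⌉ = 6 hosts.
Also, 7 VMs each exceed 20 GB, and no two of those can share a host, so at least 7 hosts are needed.
A packing using 7 hosts:
  host 1: 31 + 5 = 36
  host 2: 30 + 5 = 35
  host 3: 30 = 30
  host 4: 27 + 13 = 40
  host 5: 27 + 12 = 39
  host 6: 25 + 12 = 37
  host 7: 21 = 21
This matches the lower bound, so 7 is optimal.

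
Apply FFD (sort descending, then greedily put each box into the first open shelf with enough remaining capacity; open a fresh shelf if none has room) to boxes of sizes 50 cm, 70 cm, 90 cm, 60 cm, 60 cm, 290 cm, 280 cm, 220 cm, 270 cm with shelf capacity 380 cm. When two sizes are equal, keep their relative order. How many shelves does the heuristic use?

Sorted descending: 290, 280, 270, 220, 90, 70, 60, 60, 50.
  290 → shelf 1 (new)  [load 290/380]
  280 → shelf 2 (new)  [load 280/380]
  270 → shelf 3 (new)  [load 270/380]
  220 → shelf 4 (new)  [load 220/380]
  90 → shelf 1  [load 380/380]
  70 → shelf 2  [load 350/380]
  60 → shelf 3  [load 330/380]
  60 → shelf 4  [load 280/380]
  50 → shelf 3  [load 380/380]
4 shelves opened.

4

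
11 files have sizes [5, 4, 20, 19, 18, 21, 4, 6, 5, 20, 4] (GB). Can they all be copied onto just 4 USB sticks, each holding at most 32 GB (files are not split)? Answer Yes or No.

No

Total = 126 GB; ⌈126/32⌉ = 4.
5 files each exceed half the capacity and cannot share a USB stick, forcing at least 5 USB sticks.
At least 5 USB sticks are required, but only 4 are allowed.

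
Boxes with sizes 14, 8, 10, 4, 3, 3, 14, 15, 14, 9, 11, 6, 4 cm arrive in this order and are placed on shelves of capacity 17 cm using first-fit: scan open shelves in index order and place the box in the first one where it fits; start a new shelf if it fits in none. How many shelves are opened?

  14 → shelf 1 (new)  [load 14/17]
  8 → shelf 2 (new)  [load 8/17]
  10 → shelf 3 (new)  [load 10/17]
  4 → shelf 2  [load 12/17]
  3 → shelf 1  [load 17/17]
  3 → shelf 2  [load 15/17]
  14 → shelf 4 (new)  [load 14/17]
  15 → shelf 5 (new)  [load 15/17]
  14 → shelf 6 (new)  [load 14/17]
  9 → shelf 7 (new)  [load 9/17]
  11 → shelf 8 (new)  [load 11/17]
  6 → shelf 3  [load 16/17]
  4 → shelf 7  [load 13/17]
8 shelves opened.

8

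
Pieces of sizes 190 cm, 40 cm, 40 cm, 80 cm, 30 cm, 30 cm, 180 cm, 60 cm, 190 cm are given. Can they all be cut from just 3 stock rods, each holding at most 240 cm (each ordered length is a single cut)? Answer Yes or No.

No

Total = 840 cm; ⌈840/240⌉ = 4.
At least 4 stock rods are required, but only 3 are allowed.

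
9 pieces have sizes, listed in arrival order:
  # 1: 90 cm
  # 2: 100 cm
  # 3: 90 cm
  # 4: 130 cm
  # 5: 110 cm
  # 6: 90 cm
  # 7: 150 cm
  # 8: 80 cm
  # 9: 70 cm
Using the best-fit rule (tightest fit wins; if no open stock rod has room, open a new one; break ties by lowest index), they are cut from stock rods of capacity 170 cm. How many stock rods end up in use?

  90 → stock rod 1 (new)  [load 90/170]
  100 → stock rod 2 (new)  [load 100/170]
  90 → stock rod 3 (new)  [load 90/170]
  130 → stock rod 4 (new)  [load 130/170]
  110 → stock rod 5 (new)  [load 110/170]
  90 → stock rod 6 (new)  [load 90/170]
  150 → stock rod 7 (new)  [load 150/170]
  80 → stock rod 1  [load 170/170]
  70 → stock rod 2  [load 170/170]
7 stock rods opened.

7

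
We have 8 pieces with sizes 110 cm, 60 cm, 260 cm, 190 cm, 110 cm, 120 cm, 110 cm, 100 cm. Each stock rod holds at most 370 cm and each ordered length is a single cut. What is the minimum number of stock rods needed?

3

Total = 260 + 190 + 120 + 110 + 110 + 110 + 100 + 60 = 1060 cm.
Lower bound: ⌈1060/370⌉ = 3 stock rods.
A packing using 3 stock rods:
  stock rod 1: 260 + 110 = 370
  stock rod 2: 190 + 120 + 60 = 370
  stock rod 3: 110 + 110 + 100 = 320
This matches the lower bound, so 3 is optimal.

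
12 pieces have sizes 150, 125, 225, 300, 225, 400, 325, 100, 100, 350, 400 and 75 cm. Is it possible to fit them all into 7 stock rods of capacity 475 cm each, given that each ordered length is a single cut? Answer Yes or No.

Yes

A valid assignment using 7 stock rods:
  stock rod 1: 400 + 75 = 475
  stock rod 2: 400 = 400
  stock rod 3: 350 + 125 = 475
  stock rod 4: 325 + 150 = 475
  stock rod 5: 300 + 100 = 400
  stock rod 6: 225 + 225 = 450
  stock rod 7: 100 = 100
Every load is within 475 cm, so 7 stock rods suffice.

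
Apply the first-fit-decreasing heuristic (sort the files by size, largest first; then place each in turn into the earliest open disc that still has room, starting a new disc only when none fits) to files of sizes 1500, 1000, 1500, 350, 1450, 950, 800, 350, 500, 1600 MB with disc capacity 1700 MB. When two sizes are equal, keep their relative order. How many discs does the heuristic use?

7

Sorted descending: 1600, 1500, 1500, 1450, 1000, 950, 800, 500, 350, 350.
  1600 → disc 1 (new)  [load 1600/1700]
  1500 → disc 2 (new)  [load 1500/1700]
  1500 → disc 3 (new)  [load 1500/1700]
  1450 → disc 4 (new)  [load 1450/1700]
  1000 → disc 5 (new)  [load 1000/1700]
  950 → disc 6 (new)  [load 950/1700]
  800 → disc 7 (new)  [load 800/1700]
  500 → disc 5  [load 1500/1700]
  350 → disc 6  [load 1300/1700]
  350 → disc 6  [load 1650/1700]
7 discs opened.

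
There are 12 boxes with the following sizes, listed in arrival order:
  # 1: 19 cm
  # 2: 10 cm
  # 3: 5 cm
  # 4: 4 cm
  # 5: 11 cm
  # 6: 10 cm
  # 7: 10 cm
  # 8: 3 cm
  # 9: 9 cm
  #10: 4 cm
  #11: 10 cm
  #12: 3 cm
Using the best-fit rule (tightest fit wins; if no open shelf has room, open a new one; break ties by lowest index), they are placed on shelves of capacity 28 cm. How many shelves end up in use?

  19 → shelf 1 (new)  [load 19/28]
  10 → shelf 2 (new)  [load 10/28]
  5 → shelf 1  [load 24/28]
  4 → shelf 1  [load 28/28]
  11 → shelf 2  [load 21/28]
  10 → shelf 3 (new)  [load 10/28]
  10 → shelf 3  [load 20/28]
  3 → shelf 2  [load 24/28]
  9 → shelf 4 (new)  [load 9/28]
  4 → shelf 2  [load 28/28]
  10 → shelf 4  [load 19/28]
  3 → shelf 3  [load 23/28]
4 shelves opened.

4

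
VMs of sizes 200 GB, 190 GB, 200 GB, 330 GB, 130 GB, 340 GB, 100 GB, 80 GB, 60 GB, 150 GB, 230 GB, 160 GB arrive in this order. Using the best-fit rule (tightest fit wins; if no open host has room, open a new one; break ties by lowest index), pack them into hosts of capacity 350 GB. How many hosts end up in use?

  200 → host 1 (new)  [load 200/350]
  190 → host 2 (new)  [load 190/350]
  200 → host 3 (new)  [load 200/350]
  330 → host 4 (new)  [load 330/350]
  130 → host 1  [load 330/350]
  340 → host 5 (new)  [load 340/350]
  100 → host 3  [load 300/350]
  80 → host 2  [load 270/350]
  60 → host 2  [load 330/350]
  150 → host 6 (new)  [load 150/350]
  230 → host 7 (new)  [load 230/350]
  160 → host 6  [load 310/350]
7 hosts opened.

7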